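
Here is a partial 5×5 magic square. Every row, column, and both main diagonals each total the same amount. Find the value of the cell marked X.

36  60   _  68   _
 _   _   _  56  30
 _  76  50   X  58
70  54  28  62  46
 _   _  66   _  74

Row 4 is complete and sums to 260; that is the magic constant.
From column 5, 260 − (30 + 58 + 46 + 74) gives (1,5) = 52.
The remaining cell in main diagonal is (2,2) = 260 − 222 = 38.
Using anti-diagonal: 52 + 56 + 50 + 54 + ? → (5,1) = 260 − 212 = 48.
Using row 1: 36 + 60 + 68 + 52 + ? → (1,3) = 260 − 216 = 44.
The remaining cell in column 2 is (5,2) = 260 − 228 = 32.
Column 3 needs 260; the known cells sum to 188, so (2,3) = 72.
Using row 2: 38 + 72 + 56 + 30 + ? → (2,1) = 260 − 196 = 64.
Row 5 must total 260; the given cells sum to 220, so (5,4) = 40.
Using column 1: 36 + 64 + 70 + 48 + ? → (3,1) = 260 − 218 = 42.
Column 4: 68 + 56 + 62 + 40 + ? = 260, so (3,4) = 34.

34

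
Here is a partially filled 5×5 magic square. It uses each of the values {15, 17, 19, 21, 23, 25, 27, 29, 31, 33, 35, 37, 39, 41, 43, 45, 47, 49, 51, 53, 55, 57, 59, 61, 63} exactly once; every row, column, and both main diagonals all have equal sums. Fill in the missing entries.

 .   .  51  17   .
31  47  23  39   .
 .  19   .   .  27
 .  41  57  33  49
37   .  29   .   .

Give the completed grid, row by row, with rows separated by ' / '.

The 25 entries sum to 975, so each line sums to 975/5 = 195.
Row 2 must total 195; the given cells sum to 140, so (2,5) = 55.
Row 4 needs 195; the known cells sum to 180, so (4,1) = 15.
Column 3: 51 + 23 + 57 + 29 + ? = 195, so (3,3) = 35.
Anti-diagonal must total 195; the given cells sum to 152, so (1,5) = 43.
Column 5: 43 + 55 + 27 + 49 + ? = 195, so (5,5) = 21.
From main diagonal, 195 − (47 + 35 + 33 + 21) gives (1,1) = 59.
Using row 1: 59 + 51 + 17 + 43 + ? → (1,2) = 195 − 170 = 25.
Column 1 must total 195; the given cells sum to 142, so (3,1) = 53.
From column 2, 195 − (25 + 47 + 19 + 41) gives (5,2) = 63.
Row 3 needs 195; the known cells sum to 134, so (3,4) = 61.
Row 5 must total 195; the given cells sum to 150, so (5,4) = 45.

59 25 51 17 43 / 31 47 23 39 55 / 53 19 35 61 27 / 15 41 57 33 49 / 37 63 29 45 21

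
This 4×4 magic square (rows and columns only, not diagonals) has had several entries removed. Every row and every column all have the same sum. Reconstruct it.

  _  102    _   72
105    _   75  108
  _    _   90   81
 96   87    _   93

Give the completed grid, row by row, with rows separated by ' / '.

Column 4 is already complete: 72 + 108 + 81 + 93 = 354, so that is the magic constant.
Row 2 needs 354; the known cells sum to 288, so (2,2) = 66.
Row 4 needs 354; the known cells sum to 276, so (4,3) = 78.
From column 2, 354 − (102 + 66 + 87) gives (3,2) = 99.
Column 3: 75 + 90 + 78 + ? = 354, so (1,3) = 111.
The remaining cell in row 1 is (1,1) = 354 − 285 = 69.
From row 3, 354 − (99 + 90 + 81) gives (3,1) = 84.

69 102 111 72 / 105 66 75 108 / 84 99 90 81 / 96 87 78 93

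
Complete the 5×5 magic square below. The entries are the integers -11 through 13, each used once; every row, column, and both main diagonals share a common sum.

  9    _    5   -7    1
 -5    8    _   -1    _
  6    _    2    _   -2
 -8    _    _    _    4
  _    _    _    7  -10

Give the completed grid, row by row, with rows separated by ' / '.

The entries are -11 through 13, which sum to 25, so each line sums to 25/5 = 5.
Row 1 must total 5; the given cells sum to 8, so (1,2) = -3.
The remaining cell in column 1 is (5,1) = 5 − 2 = 3.
Using column 5: 1 + (-2) + 4 + (-10) + ? → (2,5) = 5 − (-7) = 12.
From main diagonal, 5 − (9 + 8 + 2 + (-10)) gives (4,4) = -4.
From anti-diagonal, 5 − (1 + (-1) + 2 + 3) gives (4,2) = 0.
Row 2: -5 + 8 + (-1) + 12 + ? = 5, so (2,3) = -9.
Row 4 needs 5; the known cells sum to -8, so (4,3) = 13.
From column 3, 5 − (5 + (-9) + 2 + 13) gives (5,3) = -6.
Column 4 must total 5; the given cells sum to -5, so (3,4) = 10.
Row 3: 6 + 2 + 10 + (-2) + ? = 5, so (3,2) = -11.
Row 5: 3 + (-6) + 7 + (-10) + ? = 5, so (5,2) = 11.

9 -3 5 -7 1 / -5 8 -9 -1 12 / 6 -11 2 10 -2 / -8 0 13 -4 4 / 3 11 -6 7 -10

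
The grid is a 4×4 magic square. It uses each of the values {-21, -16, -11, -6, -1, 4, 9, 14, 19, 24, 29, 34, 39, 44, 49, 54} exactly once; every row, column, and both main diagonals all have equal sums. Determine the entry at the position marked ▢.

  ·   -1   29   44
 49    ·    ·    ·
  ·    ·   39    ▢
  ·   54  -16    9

34

The 16 entries sum to 264, so each line sums to 264/4 = 66.
From row 1, 66 − (-1 + 29 + 44) gives (1,1) = -6.
Row 4 must total 66; the given cells sum to 47, so (4,1) = 19.
The remaining cell in column 1 is (3,1) = 66 − 62 = 4.
Column 3 must total 66; the given cells sum to 52, so (2,3) = 14.
The remaining cell in main diagonal is (2,2) = 66 − 42 = 24.
Anti-diagonal needs 66; the known cells sum to 77, so (3,2) = -11.
Using row 2: 49 + 24 + 14 + ? → (2,4) = 66 − 87 = -21.
Row 3 must total 66; the given cells sum to 32, so (3,4) = 34.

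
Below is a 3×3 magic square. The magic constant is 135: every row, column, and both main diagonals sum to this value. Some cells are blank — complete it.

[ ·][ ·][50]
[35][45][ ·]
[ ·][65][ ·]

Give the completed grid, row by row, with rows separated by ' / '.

Using row 2: 35 + 45 + ? → (2,3) = 135 − 80 = 55.
Column 2 must total 135; the given cells sum to 110, so (1,2) = 25.
Column 3 needs 135; the known cells sum to 105, so (3,3) = 30.
Main diagonal: 45 + 30 + ? = 135, so (1,1) = 60.
From anti-diagonal, 135 − (50 + 45) gives (3,1) = 40.

60 25 50 / 35 45 55 / 40 65 30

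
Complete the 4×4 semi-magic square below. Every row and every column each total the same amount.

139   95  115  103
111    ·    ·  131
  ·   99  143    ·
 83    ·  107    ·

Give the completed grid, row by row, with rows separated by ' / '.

139 95 115 103 / 111 123 87 131 / 119 99 143 91 / 83 135 107 127

Row 1 is already complete: 139 + 95 + 115 + 103 = 452, so that is the magic constant.
Using column 1: 139 + 111 + 83 + ? → (3,1) = 452 − 333 = 119.
From column 3, 452 − (115 + 143 + 107) gives (2,3) = 87.
Row 2 needs 452; the known cells sum to 329, so (2,2) = 123.
Row 3 needs 452; the known cells sum to 361, so (3,4) = 91.
The remaining cell in column 2 is (4,2) = 452 − 317 = 135.
Column 4 must total 452; the given cells sum to 325, so (4,4) = 127.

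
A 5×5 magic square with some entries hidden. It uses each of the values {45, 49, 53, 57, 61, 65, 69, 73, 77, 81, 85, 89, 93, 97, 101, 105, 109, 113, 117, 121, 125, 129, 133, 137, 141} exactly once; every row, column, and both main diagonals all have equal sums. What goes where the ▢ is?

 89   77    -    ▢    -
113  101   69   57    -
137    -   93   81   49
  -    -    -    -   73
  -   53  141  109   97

The 25 entries sum to 2325, so each line sums to 2325/5 = 465.
Using row 2: 113 + 101 + 69 + 57 + ? → (2,5) = 465 − 340 = 125.
Row 3 must total 465; the given cells sum to 360, so (3,2) = 105.
From row 5, 465 − (53 + 141 + 109 + 97) gives (5,1) = 65.
Column 1: 89 + 113 + 137 + 65 + ? = 465, so (4,1) = 61.
Column 2 needs 465; the known cells sum to 336, so (4,2) = 129.
The remaining cell in column 5 is (1,5) = 465 − 344 = 121.
Main diagonal needs 465; the known cells sum to 380, so (4,4) = 85.
The remaining cell in row 4 is (4,3) = 465 − 348 = 117.
Column 3 must total 465; the given cells sum to 420, so (1,3) = 45.
Using column 4: 57 + 81 + 85 + 109 + ? → (1,4) = 465 − 332 = 133.

133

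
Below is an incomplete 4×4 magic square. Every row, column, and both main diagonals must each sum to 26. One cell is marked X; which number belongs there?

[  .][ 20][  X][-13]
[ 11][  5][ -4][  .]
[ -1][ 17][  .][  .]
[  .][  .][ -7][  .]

29

Using row 2: 11 + 5 + (-4) + ? → (2,4) = 26 − 12 = 14.
The remaining cell in column 2 is (4,2) = 26 − 42 = -16.
Using anti-diagonal: -13 + (-4) + 17 + ? → (4,1) = 26 − 0 = 26.
The remaining cell in row 4 is (4,4) = 26 − 3 = 23.
From column 1, 26 − (11 + (-1) + 26) gives (1,1) = -10.
The remaining cell in column 4 is (3,4) = 26 − 24 = 2.
Main diagonal needs 26; the known cells sum to 18, so (3,3) = 8.
Row 1: -10 + 20 + (-13) + ? = 26, so (1,3) = 29.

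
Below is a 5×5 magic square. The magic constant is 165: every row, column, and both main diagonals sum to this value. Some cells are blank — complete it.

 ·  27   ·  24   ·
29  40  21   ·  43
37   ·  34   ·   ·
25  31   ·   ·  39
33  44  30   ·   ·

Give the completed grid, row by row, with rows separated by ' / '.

41 27 38 24 35 / 29 40 21 32 43 / 37 23 34 45 26 / 25 31 42 28 39 / 33 44 30 36 22

The remaining cell in row 2 is (2,4) = 165 − 133 = 32.
Using column 1: 29 + 37 + 25 + 33 + ? → (1,1) = 165 − 124 = 41.
Column 2 must total 165; the given cells sum to 142, so (3,2) = 23.
From anti-diagonal, 165 − (32 + 34 + 31 + 33) gives (1,5) = 35.
From row 1, 165 − (41 + 27 + 24 + 35) gives (1,3) = 38.
From column 3, 165 − (38 + 21 + 34 + 30) gives (4,3) = 42.
Row 4 needs 165; the known cells sum to 137, so (4,4) = 28.
Main diagonal must total 165; the given cells sum to 143, so (5,5) = 22.
Row 5 needs 165; the known cells sum to 129, so (5,4) = 36.
From column 4, 165 − (24 + 32 + 28 + 36) gives (3,4) = 45.
Using column 5: 35 + 43 + 39 + 22 + ? → (3,5) = 165 − 139 = 26.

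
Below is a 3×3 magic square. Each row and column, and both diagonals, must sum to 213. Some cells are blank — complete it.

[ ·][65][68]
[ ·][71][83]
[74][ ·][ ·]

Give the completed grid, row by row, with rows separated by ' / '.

80 65 68 / 59 71 83 / 74 77 62

From row 1, 213 − (65 + 68) gives (1,1) = 80.
Row 2 needs 213; the known cells sum to 154, so (2,1) = 59.
Column 2: 65 + 71 + ? = 213, so (3,2) = 77.
Column 3 must total 213; the given cells sum to 151, so (3,3) = 62.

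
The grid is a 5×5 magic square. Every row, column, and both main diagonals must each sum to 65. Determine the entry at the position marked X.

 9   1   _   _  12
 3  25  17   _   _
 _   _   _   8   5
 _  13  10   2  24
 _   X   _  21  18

From row 4, 65 − (13 + 10 + 2 + 24) gives (4,1) = 16.
Column 5: 12 + 5 + 24 + 18 + ? = 65, so (2,5) = 6.
The remaining cell in main diagonal is (3,3) = 65 − 54 = 11.
From row 2, 65 − (3 + 25 + 17 + 6) gives (2,4) = 14.
Using column 4: 14 + 8 + 2 + 21 + ? → (1,4) = 65 − 45 = 20.
From anti-diagonal, 65 − (12 + 14 + 11 + 13) gives (5,1) = 15.
From row 1, 65 − (9 + 1 + 20 + 12) gives (1,3) = 23.
Column 1: 9 + 3 + 16 + 15 + ? = 65, so (3,1) = 22.
Using column 3: 23 + 17 + 11 + 10 + ? → (5,3) = 65 − 61 = 4.
Using row 3: 22 + 11 + 8 + 5 + ? → (3,2) = 65 − 46 = 19.
Row 5 needs 65; the known cells sum to 58, so (5,2) = 7.

7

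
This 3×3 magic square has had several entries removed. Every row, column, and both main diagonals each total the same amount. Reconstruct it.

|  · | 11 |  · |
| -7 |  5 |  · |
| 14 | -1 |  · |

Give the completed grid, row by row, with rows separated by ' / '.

8 11 -4 / -7 5 17 / 14 -1 2

Column 2 is already complete: 11 + 5 + -1 = 15, so that is the magic constant.
From row 2, 15 − (-7 + 5) gives (2,3) = 17.
From row 3, 15 − (14 + (-1)) gives (3,3) = 2.
The remaining cell in column 1 is (1,1) = 15 − 7 = 8.
The remaining cell in column 3 is (1,3) = 15 − 19 = -4.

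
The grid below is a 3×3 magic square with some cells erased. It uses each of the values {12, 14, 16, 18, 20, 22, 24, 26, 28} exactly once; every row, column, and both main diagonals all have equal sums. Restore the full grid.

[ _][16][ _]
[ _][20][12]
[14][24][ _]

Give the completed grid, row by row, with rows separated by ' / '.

18 16 26 / 28 20 12 / 14 24 22

The 9 entries sum to 180, so each line sums to 180/3 = 60.
Row 2 must total 60; the given cells sum to 32, so (2,1) = 28.
From row 3, 60 − (14 + 24) gives (3,3) = 22.
Column 1 needs 60; the known cells sum to 42, so (1,1) = 18.
The remaining cell in column 3 is (1,3) = 60 − 34 = 26.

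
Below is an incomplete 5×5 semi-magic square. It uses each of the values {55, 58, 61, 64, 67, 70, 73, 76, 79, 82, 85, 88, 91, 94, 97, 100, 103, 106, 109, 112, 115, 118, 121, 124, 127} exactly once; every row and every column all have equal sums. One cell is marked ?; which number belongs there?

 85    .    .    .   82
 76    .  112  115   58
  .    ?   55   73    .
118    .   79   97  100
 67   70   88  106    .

The 25 entries sum to 2275, so each line sums to 2275/5 = 455.
Row 2 needs 455; the known cells sum to 361, so (2,2) = 94.
The remaining cell in row 4 is (4,2) = 455 − 394 = 61.
Row 5 needs 455; the known cells sum to 331, so (5,5) = 124.
Column 1 must total 455; the given cells sum to 346, so (3,1) = 109.
Column 3 needs 455; the known cells sum to 334, so (1,3) = 121.
Column 4 needs 455; the known cells sum to 391, so (1,4) = 64.
Column 5 must total 455; the given cells sum to 364, so (3,5) = 91.
Row 1 needs 455; the known cells sum to 352, so (1,2) = 103.
The remaining cell in row 3 is (3,2) = 455 − 328 = 127.

127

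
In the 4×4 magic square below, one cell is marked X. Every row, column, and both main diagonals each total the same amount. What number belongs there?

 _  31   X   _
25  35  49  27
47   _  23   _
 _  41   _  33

21

Row 2 is complete and sums to 136; that is the magic constant.
The remaining cell in column 2 is (3,2) = 136 − 107 = 29.
Main diagonal: 35 + 23 + 33 + ? = 136, so (1,1) = 45.
Row 3: 47 + 29 + 23 + ? = 136, so (3,4) = 37.
Column 1 needs 136; the known cells sum to 117, so (4,1) = 19.
Column 4 must total 136; the given cells sum to 97, so (1,4) = 39.
From row 1, 136 − (45 + 31 + 39) gives (1,3) = 21.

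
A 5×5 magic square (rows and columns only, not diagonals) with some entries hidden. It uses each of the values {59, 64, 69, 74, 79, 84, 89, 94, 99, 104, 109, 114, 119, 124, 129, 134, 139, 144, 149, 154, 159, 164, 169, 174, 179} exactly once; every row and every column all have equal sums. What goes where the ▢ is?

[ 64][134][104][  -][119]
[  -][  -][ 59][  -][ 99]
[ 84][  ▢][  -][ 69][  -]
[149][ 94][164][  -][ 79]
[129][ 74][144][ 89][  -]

The 25 entries sum to 2975, so each line sums to 2975/5 = 595.
From row 1, 595 − (64 + 134 + 104 + 119) gives (1,4) = 174.
Using row 4: 149 + 94 + 164 + 79 + ? → (4,4) = 595 − 486 = 109.
Using row 5: 129 + 74 + 144 + 89 + ? → (5,5) = 595 − 436 = 159.
The remaining cell in column 1 is (2,1) = 595 − 426 = 169.
Column 3: 104 + 59 + 164 + 144 + ? = 595, so (3,3) = 124.
From column 4, 595 − (174 + 69 + 109 + 89) gives (2,4) = 154.
Column 5 needs 595; the known cells sum to 456, so (3,5) = 139.
From row 2, 595 − (169 + 59 + 154 + 99) gives (2,2) = 114.
Row 3: 84 + 124 + 69 + 139 + ? = 595, so (3,2) = 179.

179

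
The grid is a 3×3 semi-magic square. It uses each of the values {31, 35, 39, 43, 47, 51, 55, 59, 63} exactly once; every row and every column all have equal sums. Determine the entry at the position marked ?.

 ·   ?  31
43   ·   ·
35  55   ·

47

The 9 entries sum to 423, so each line sums to 423/3 = 141.
The remaining cell in row 3 is (3,3) = 141 − 90 = 51.
Column 1 must total 141; the given cells sum to 78, so (1,1) = 63.
Column 3: 31 + 51 + ? = 141, so (2,3) = 59.
Using row 1: 63 + 31 + ? → (1,2) = 141 − 94 = 47.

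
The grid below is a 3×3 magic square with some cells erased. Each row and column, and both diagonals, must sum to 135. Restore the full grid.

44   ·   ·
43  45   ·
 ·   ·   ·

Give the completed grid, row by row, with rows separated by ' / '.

44 49 42 / 43 45 47 / 48 41 46

Row 2: 43 + 45 + ? = 135, so (2,3) = 47.
From column 1, 135 − (44 + 43) gives (3,1) = 48.
Using main diagonal: 44 + 45 + ? → (3,3) = 135 − 89 = 46.
Anti-diagonal must total 135; the given cells sum to 93, so (1,3) = 42.
Row 1 needs 135; the known cells sum to 86, so (1,2) = 49.
Row 3 must total 135; the given cells sum to 94, so (3,2) = 41.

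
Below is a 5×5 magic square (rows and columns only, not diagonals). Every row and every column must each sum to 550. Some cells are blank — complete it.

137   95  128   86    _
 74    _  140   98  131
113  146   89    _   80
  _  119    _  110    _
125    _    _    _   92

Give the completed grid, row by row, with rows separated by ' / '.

Row 1: 137 + 95 + 128 + 86 + ? = 550, so (1,5) = 104.
Row 2 needs 550; the known cells sum to 443, so (2,2) = 107.
The remaining cell in row 3 is (3,4) = 550 − 428 = 122.
Column 1: 137 + 74 + 113 + 125 + ? = 550, so (4,1) = 101.
Column 2 must total 550; the given cells sum to 467, so (5,2) = 83.
Column 4 needs 550; the known cells sum to 416, so (5,4) = 134.
Column 5 must total 550; the given cells sum to 407, so (4,5) = 143.
Row 4 must total 550; the given cells sum to 473, so (4,3) = 77.
Using row 5: 125 + 83 + 134 + 92 + ? → (5,3) = 550 − 434 = 116.

137 95 128 86 104 / 74 107 140 98 131 / 113 146 89 122 80 / 101 119 77 110 143 / 125 83 116 134 92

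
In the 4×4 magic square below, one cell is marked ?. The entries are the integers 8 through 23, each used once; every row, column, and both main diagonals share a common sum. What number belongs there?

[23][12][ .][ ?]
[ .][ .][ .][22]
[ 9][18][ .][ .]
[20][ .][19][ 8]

The entries are 8 through 23, which sum to 248, so each line sums to 248/4 = 62.
Row 4: 20 + 19 + 8 + ? = 62, so (4,2) = 15.
Column 1 needs 62; the known cells sum to 52, so (2,1) = 10.
Using column 2: 12 + 18 + 15 + ? → (2,2) = 62 − 45 = 17.
Main diagonal: 23 + 17 + 8 + ? = 62, so (3,3) = 14.
Row 2 must total 62; the given cells sum to 49, so (2,3) = 13.
The remaining cell in row 3 is (3,4) = 62 − 41 = 21.
Column 3 needs 62; the known cells sum to 46, so (1,3) = 16.
Column 4 needs 62; the known cells sum to 51, so (1,4) = 11.

11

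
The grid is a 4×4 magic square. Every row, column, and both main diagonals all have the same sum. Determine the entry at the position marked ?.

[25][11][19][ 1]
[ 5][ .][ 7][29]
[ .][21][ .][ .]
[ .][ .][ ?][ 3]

17

Row 1 is complete and sums to 56; that is the magic constant.
Row 2: 5 + 7 + 29 + ? = 56, so (2,2) = 15.
The remaining cell in column 2 is (4,2) = 56 − 47 = 9.
The remaining cell in column 4 is (3,4) = 56 − 33 = 23.
Using main diagonal: 25 + 15 + 3 + ? → (3,3) = 56 − 43 = 13.
From anti-diagonal, 56 − (1 + 7 + 21) gives (4,1) = 27.
Row 3: 21 + 13 + 23 + ? = 56, so (3,1) = -1.
From row 4, 56 − (27 + 9 + 3) gives (4,3) = 17.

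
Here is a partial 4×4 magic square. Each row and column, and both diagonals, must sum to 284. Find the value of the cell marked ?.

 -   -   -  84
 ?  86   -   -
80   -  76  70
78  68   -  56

60

Row 3 needs 284; the known cells sum to 226, so (3,2) = 58.
Using row 4: 78 + 68 + 56 + ? → (4,3) = 284 − 202 = 82.
Using column 2: 86 + 58 + 68 + ? → (1,2) = 284 − 212 = 72.
The remaining cell in column 4 is (2,4) = 284 − 210 = 74.
From main diagonal, 284 − (86 + 76 + 56) gives (1,1) = 66.
Anti-diagonal needs 284; the known cells sum to 220, so (2,3) = 64.
Using row 1: 66 + 72 + 84 + ? → (1,3) = 284 − 222 = 62.
The remaining cell in row 2 is (2,1) = 284 − 224 = 60.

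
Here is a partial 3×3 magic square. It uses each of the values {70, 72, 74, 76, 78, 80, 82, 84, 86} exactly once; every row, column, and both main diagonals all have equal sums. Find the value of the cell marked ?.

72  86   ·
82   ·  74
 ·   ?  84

The 9 entries sum to 702, so each line sums to 702/3 = 234.
From row 1, 234 − (72 + 86) gives (1,3) = 76.
Row 2 needs 234; the known cells sum to 156, so (2,2) = 78.
Column 1: 72 + 82 + ? = 234, so (3,1) = 80.
From column 2, 234 − (86 + 78) gives (3,2) = 70.

70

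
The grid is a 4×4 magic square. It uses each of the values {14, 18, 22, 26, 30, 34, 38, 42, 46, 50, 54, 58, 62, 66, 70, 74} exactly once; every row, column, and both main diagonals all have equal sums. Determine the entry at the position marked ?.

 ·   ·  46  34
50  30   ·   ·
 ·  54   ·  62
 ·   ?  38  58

66

The 16 entries sum to 704, so each line sums to 704/4 = 176.
Column 4: 34 + 62 + 58 + ? = 176, so (2,4) = 22.
Using row 2: 50 + 30 + 22 + ? → (2,3) = 176 − 102 = 74.
Column 3 must total 176; the given cells sum to 158, so (3,3) = 18.
The remaining cell in main diagonal is (1,1) = 176 − 106 = 70.
The remaining cell in anti-diagonal is (4,1) = 176 − 162 = 14.
Row 1: 70 + 46 + 34 + ? = 176, so (1,2) = 26.
Using row 3: 54 + 18 + 62 + ? → (3,1) = 176 − 134 = 42.
Row 4 needs 176; the known cells sum to 110, so (4,2) = 66.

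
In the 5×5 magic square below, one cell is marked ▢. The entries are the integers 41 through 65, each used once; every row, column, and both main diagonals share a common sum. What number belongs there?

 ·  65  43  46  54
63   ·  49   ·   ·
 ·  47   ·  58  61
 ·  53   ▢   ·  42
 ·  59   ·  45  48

56

The entries are 41 through 65, which sum to 1325, so each line sums to 1325/5 = 265.
The remaining cell in row 1 is (1,1) = 265 − 208 = 57.
Column 2 must total 265; the given cells sum to 224, so (2,2) = 41.
Using column 5: 54 + 61 + 42 + 48 + ? → (2,5) = 265 − 205 = 60.
Using row 2: 63 + 41 + 49 + 60 + ? → (2,4) = 265 − 213 = 52.
Using column 4: 46 + 52 + 58 + 45 + ? → (4,4) = 265 − 201 = 64.
Main diagonal needs 265; the known cells sum to 210, so (3,3) = 55.
Using anti-diagonal: 54 + 52 + 55 + 53 + ? → (5,1) = 265 − 214 = 51.
Row 3 needs 265; the known cells sum to 221, so (3,1) = 44.
Row 5 needs 265; the known cells sum to 203, so (5,3) = 62.
From column 1, 265 − (57 + 63 + 44 + 51) gives (4,1) = 50.
Column 3 must total 265; the given cells sum to 209, so (4,3) = 56.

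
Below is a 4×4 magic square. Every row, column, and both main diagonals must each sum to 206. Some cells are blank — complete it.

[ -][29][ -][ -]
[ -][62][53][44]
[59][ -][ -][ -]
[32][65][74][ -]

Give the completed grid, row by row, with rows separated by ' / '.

Row 2 must total 206; the given cells sum to 159, so (2,1) = 47.
Row 4 needs 206; the known cells sum to 171, so (4,4) = 35.
Column 1 needs 206; the known cells sum to 138, so (1,1) = 68.
Column 2 needs 206; the known cells sum to 156, so (3,2) = 50.
From main diagonal, 206 − (68 + 62 + 35) gives (3,3) = 41.
Anti-diagonal needs 206; the known cells sum to 135, so (1,4) = 71.
Using row 1: 68 + 29 + 71 + ? → (1,3) = 206 − 168 = 38.
From row 3, 206 − (59 + 50 + 41) gives (3,4) = 56.

68 29 38 71 / 47 62 53 44 / 59 50 41 56 / 32 65 74 35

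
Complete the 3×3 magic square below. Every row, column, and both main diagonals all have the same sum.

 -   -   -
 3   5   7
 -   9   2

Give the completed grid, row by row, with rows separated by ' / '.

Row 2 is already complete: 3 + 5 + 7 = 15, so that is the magic constant.
Row 3 must total 15; the given cells sum to 11, so (3,1) = 4.
The remaining cell in column 1 is (1,1) = 15 − 7 = 8.
The remaining cell in column 2 is (1,2) = 15 − 14 = 1.
From column 3, 15 − (7 + 2) gives (1,3) = 6.

8 1 6 / 3 5 7 / 4 9 2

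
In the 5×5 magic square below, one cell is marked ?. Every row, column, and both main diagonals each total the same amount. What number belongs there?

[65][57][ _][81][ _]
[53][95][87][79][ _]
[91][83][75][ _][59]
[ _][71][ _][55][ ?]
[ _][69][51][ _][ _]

97

Column 2 is complete and sums to 375; that is the magic constant.
The remaining cell in row 2 is (2,5) = 375 − 314 = 61.
From row 3, 375 − (91 + 83 + 75 + 59) gives (3,4) = 67.
The remaining cell in column 4 is (5,4) = 375 − 282 = 93.
Using main diagonal: 65 + 95 + 75 + 55 + ? → (5,5) = 375 − 290 = 85.
Row 5 needs 375; the known cells sum to 298, so (5,1) = 77.
The remaining cell in column 1 is (4,1) = 375 − 286 = 89.
From anti-diagonal, 375 − (79 + 75 + 71 + 77) gives (1,5) = 73.
Row 1 must total 375; the given cells sum to 276, so (1,3) = 99.
Using column 3: 99 + 87 + 75 + 51 + ? → (4,3) = 375 − 312 = 63.
Column 5 needs 375; the known cells sum to 278, so (4,5) = 97.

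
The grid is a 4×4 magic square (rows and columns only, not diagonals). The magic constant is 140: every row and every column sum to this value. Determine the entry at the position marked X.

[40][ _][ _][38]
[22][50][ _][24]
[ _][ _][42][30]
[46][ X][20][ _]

26

Row 2: 22 + 50 + 24 + ? = 140, so (2,3) = 44.
Column 1: 40 + 22 + 46 + ? = 140, so (3,1) = 32.
From column 3, 140 − (44 + 42 + 20) gives (1,3) = 34.
Column 4 needs 140; the known cells sum to 92, so (4,4) = 48.
Row 1: 40 + 34 + 38 + ? = 140, so (1,2) = 28.
Row 3: 32 + 42 + 30 + ? = 140, so (3,2) = 36.
Using row 4: 46 + 20 + 48 + ? → (4,2) = 140 − 114 = 26.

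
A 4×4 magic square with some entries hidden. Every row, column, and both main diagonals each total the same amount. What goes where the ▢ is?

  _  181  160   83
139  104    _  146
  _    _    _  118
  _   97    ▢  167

Column 4 is complete and sums to 514; that is the magic constant.
Row 1: 181 + 160 + 83 + ? = 514, so (1,1) = 90.
Row 2 needs 514; the known cells sum to 389, so (2,3) = 125.
Using column 2: 181 + 104 + 97 + ? → (3,2) = 514 − 382 = 132.
Main diagonal needs 514; the known cells sum to 361, so (3,3) = 153.
Anti-diagonal: 83 + 125 + 132 + ? = 514, so (4,1) = 174.
Row 3 must total 514; the given cells sum to 403, so (3,1) = 111.
Row 4 needs 514; the known cells sum to 438, so (4,3) = 76.

76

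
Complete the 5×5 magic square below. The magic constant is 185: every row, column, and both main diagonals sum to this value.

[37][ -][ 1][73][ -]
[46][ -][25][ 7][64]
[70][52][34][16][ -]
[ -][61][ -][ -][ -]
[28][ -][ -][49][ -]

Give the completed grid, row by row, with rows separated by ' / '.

From row 2, 185 − (46 + 25 + 7 + 64) gives (2,2) = 43.
Row 3 must total 185; the given cells sum to 172, so (3,5) = 13.
Column 1 needs 185; the known cells sum to 181, so (4,1) = 4.
Column 4: 73 + 7 + 16 + 49 + ? = 185, so (4,4) = 40.
Main diagonal needs 185; the known cells sum to 154, so (5,5) = 31.
Anti-diagonal needs 185; the known cells sum to 130, so (1,5) = 55.
From row 1, 185 − (37 + 1 + 73 + 55) gives (1,2) = 19.
Column 2 needs 185; the known cells sum to 175, so (5,2) = 10.
Column 5 must total 185; the given cells sum to 163, so (4,5) = 22.
From row 4, 185 − (4 + 61 + 40 + 22) gives (4,3) = 58.
Row 5 needs 185; the known cells sum to 118, so (5,3) = 67.

37 19 1 73 55 / 46 43 25 7 64 / 70 52 34 16 13 / 4 61 58 40 22 / 28 10 67 49 31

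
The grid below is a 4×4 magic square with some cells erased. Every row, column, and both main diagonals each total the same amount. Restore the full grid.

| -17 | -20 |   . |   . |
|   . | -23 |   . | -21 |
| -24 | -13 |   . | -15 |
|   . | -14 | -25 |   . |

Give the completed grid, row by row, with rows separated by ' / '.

-17 -20 -11 -22 / -10 -23 -16 -21 / -24 -13 -18 -15 / -19 -14 -25 -12

Column 2 is already complete: -20 + -23 + -13 + -14 = -70, so that is the magic constant.
Row 3 must total -70; the given cells sum to -52, so (3,3) = -18.
Main diagonal: -17 + (-23) + (-18) + ? = -70, so (4,4) = -12.
Using row 4: -14 + (-25) + (-12) + ? → (4,1) = -70 − (-51) = -19.
The remaining cell in column 1 is (2,1) = -70 − (-60) = -10.
Column 4: -21 + (-15) + (-12) + ? = -70, so (1,4) = -22.
The remaining cell in anti-diagonal is (2,3) = -70 − (-54) = -16.
From row 1, -70 − (-17 + (-20) + (-22)) gives (1,3) = -11.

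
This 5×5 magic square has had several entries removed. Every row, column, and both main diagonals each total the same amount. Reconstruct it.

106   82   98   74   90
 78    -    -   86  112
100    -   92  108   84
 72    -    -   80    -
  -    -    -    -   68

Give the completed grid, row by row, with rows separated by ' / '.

106 82 98 74 90 / 78 104 70 86 112 / 100 66 92 108 84 / 72 88 114 80 96 / 94 110 76 102 68

Row 1 is already complete: 106 + 82 + 98 + 74 + 90 = 450, so that is the magic constant.
Row 3 must total 450; the given cells sum to 384, so (3,2) = 66.
Column 1 must total 450; the given cells sum to 356, so (5,1) = 94.
Using column 4: 74 + 86 + 108 + 80 + ? → (5,4) = 450 − 348 = 102.
Using column 5: 90 + 112 + 84 + 68 + ? → (4,5) = 450 − 354 = 96.
From main diagonal, 450 − (106 + 92 + 80 + 68) gives (2,2) = 104.
The remaining cell in anti-diagonal is (4,2) = 450 − 362 = 88.
Row 2 must total 450; the given cells sum to 380, so (2,3) = 70.
Row 4: 72 + 88 + 80 + 96 + ? = 450, so (4,3) = 114.
From column 2, 450 − (82 + 104 + 66 + 88) gives (5,2) = 110.
Column 3 must total 450; the given cells sum to 374, so (5,3) = 76.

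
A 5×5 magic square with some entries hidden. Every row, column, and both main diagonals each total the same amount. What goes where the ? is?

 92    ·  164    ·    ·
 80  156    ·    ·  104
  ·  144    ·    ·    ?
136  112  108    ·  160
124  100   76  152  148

72

Row 5 is complete and sums to 600; that is the magic constant.
Row 4 must total 600; the given cells sum to 516, so (4,4) = 84.
Column 1 must total 600; the given cells sum to 432, so (3,1) = 168.
Column 2 must total 600; the given cells sum to 512, so (1,2) = 88.
Main diagonal: 92 + 156 + 84 + 148 + ? = 600, so (3,3) = 120.
Column 3 needs 600; the known cells sum to 468, so (2,3) = 132.
Row 2 must total 600; the given cells sum to 472, so (2,4) = 128.
Anti-diagonal must total 600; the given cells sum to 484, so (1,5) = 116.
The remaining cell in row 1 is (1,4) = 600 − 460 = 140.
Column 4 needs 600; the known cells sum to 504, so (3,4) = 96.
Column 5 must total 600; the given cells sum to 528, so (3,5) = 72.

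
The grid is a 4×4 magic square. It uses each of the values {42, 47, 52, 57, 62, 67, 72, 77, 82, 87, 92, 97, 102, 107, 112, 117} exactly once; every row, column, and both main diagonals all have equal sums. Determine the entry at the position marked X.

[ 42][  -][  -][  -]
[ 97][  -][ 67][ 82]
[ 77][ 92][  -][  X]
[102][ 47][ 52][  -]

62

The 16 entries sum to 1272, so each line sums to 1272/4 = 318.
Row 2 needs 318; the known cells sum to 246, so (2,2) = 72.
Row 4: 102 + 47 + 52 + ? = 318, so (4,4) = 117.
The remaining cell in column 2 is (1,2) = 318 − 211 = 107.
Main diagonal: 42 + 72 + 117 + ? = 318, so (3,3) = 87.
From anti-diagonal, 318 − (67 + 92 + 102) gives (1,4) = 57.
Using row 1: 42 + 107 + 57 + ? → (1,3) = 318 − 206 = 112.
The remaining cell in row 3 is (3,4) = 318 − 256 = 62.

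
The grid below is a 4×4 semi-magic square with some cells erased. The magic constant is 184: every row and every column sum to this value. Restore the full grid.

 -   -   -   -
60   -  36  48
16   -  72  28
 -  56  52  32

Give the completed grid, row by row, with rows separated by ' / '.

Using row 2: 60 + 36 + 48 + ? → (2,2) = 184 − 144 = 40.
Row 3 needs 184; the known cells sum to 116, so (3,2) = 68.
Row 4 must total 184; the given cells sum to 140, so (4,1) = 44.
Column 1 must total 184; the given cells sum to 120, so (1,1) = 64.
The remaining cell in column 2 is (1,2) = 184 − 164 = 20.
Column 3: 36 + 72 + 52 + ? = 184, so (1,3) = 24.
Column 4 must total 184; the given cells sum to 108, so (1,4) = 76.

64 20 24 76 / 60 40 36 48 / 16 68 72 28 / 44 56 52 32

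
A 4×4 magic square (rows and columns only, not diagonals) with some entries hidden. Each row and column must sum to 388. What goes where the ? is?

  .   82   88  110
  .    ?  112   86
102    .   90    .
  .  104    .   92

From row 1, 388 − (82 + 88 + 110) gives (1,1) = 108.
The remaining cell in column 3 is (4,3) = 388 − 290 = 98.
From column 4, 388 − (110 + 86 + 92) gives (3,4) = 100.
Row 3 needs 388; the known cells sum to 292, so (3,2) = 96.
Using row 4: 104 + 98 + 92 + ? → (4,1) = 388 − 294 = 94.
Column 1: 108 + 102 + 94 + ? = 388, so (2,1) = 84.
Column 2 must total 388; the given cells sum to 282, so (2,2) = 106.

106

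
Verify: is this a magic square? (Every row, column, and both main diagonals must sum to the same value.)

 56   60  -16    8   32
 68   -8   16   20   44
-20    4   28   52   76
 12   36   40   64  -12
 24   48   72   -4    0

Row 1: 56 + 60 + (-16) + 8 + 32 = 140.
Row 2: 68 + (-8) + 16 + 20 + 44 = 140.
Row 3: -20 + 4 + 28 + 52 + 76 = 140.
Row 4: 12 + 36 + 40 + 64 + (-12) = 140.
Row 5: 24 + 48 + 72 + (-4) + 0 = 140.
Column 1: 56 + 68 + (-20) + 12 + 24 = 140.
Column 2: 60 + (-8) + 4 + 36 + 48 = 140.
Column 3: -16 + 16 + 28 + 40 + 72 = 140.
Column 4: 8 + 20 + 52 + 64 + (-4) = 140.
Column 5: 32 + 44 + 76 + (-12) + 0 = 140.
Main diagonal: 56 + (-8) + 28 + 64 + 0 = 140.
Anti-diagonal: 32 + 20 + 28 + 36 + 24 = 140.
All lines sum to 140.

Yes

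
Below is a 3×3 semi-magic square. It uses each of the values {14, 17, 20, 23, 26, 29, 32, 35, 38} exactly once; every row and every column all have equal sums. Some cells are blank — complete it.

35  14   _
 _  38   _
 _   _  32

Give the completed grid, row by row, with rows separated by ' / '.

The 9 entries sum to 234, so each line sums to 234/3 = 78.
From row 1, 78 − (35 + 14) gives (1,3) = 29.
The remaining cell in column 2 is (3,2) = 78 − 52 = 26.
From column 3, 78 − (29 + 32) gives (2,3) = 17.
The remaining cell in row 2 is (2,1) = 78 − 55 = 23.
Row 3 needs 78; the known cells sum to 58, so (3,1) = 20.

35 14 29 / 23 38 17 / 20 26 32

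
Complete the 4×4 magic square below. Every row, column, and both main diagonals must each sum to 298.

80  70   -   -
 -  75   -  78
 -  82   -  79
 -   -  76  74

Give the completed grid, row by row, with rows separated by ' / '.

Column 2: 70 + 75 + 82 + ? = 298, so (4,2) = 71.
Column 4 needs 298; the known cells sum to 231, so (1,4) = 67.
Using main diagonal: 80 + 75 + 74 + ? → (3,3) = 298 − 229 = 69.
Row 1 must total 298; the given cells sum to 217, so (1,3) = 81.
Row 3: 82 + 69 + 79 + ? = 298, so (3,1) = 68.
From row 4, 298 − (71 + 76 + 74) gives (4,1) = 77.
Column 1: 80 + 68 + 77 + ? = 298, so (2,1) = 73.
The remaining cell in column 3 is (2,3) = 298 − 226 = 72.

80 70 81 67 / 73 75 72 78 / 68 82 69 79 / 77 71 76 74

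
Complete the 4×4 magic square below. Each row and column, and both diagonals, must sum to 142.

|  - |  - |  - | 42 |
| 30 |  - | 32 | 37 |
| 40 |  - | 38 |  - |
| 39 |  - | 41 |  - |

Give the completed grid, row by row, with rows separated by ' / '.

33 36 31 42 / 30 43 32 37 / 40 29 38 35 / 39 34 41 28

From row 2, 142 − (30 + 32 + 37) gives (2,2) = 43.
Using column 1: 30 + 40 + 39 + ? → (1,1) = 142 − 109 = 33.
Column 3 must total 142; the given cells sum to 111, so (1,3) = 31.
From main diagonal, 142 − (33 + 43 + 38) gives (4,4) = 28.
From anti-diagonal, 142 − (42 + 32 + 39) gives (3,2) = 29.
Row 1 needs 142; the known cells sum to 106, so (1,2) = 36.
Row 3 must total 142; the given cells sum to 107, so (3,4) = 35.
Row 4 needs 142; the known cells sum to 108, so (4,2) = 34.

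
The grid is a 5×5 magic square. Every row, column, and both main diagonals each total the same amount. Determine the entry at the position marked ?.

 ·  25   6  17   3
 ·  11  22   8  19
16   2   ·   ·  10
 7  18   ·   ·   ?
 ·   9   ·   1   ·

Column 2 is complete and sums to 65; that is the magic constant.
Row 1 must total 65; the given cells sum to 51, so (1,1) = 14.
Row 2 needs 65; the known cells sum to 60, so (2,1) = 5.
From column 1, 65 − (14 + 5 + 16 + 7) gives (5,1) = 23.
Anti-diagonal needs 65; the known cells sum to 52, so (3,3) = 13.
From row 3, 65 − (16 + 2 + 13 + 10) gives (3,4) = 24.
Column 4: 17 + 8 + 24 + 1 + ? = 65, so (4,4) = 15.
From main diagonal, 65 − (14 + 11 + 13 + 15) gives (5,5) = 12.
Row 5: 23 + 9 + 1 + 12 + ? = 65, so (5,3) = 20.
The remaining cell in column 3 is (4,3) = 65 − 61 = 4.
From column 5, 65 − (3 + 19 + 10 + 12) gives (4,5) = 21.

21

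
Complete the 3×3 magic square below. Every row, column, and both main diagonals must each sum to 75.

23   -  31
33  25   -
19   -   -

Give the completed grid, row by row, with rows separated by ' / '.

The remaining cell in row 1 is (1,2) = 75 − 54 = 21.
Row 2: 33 + 25 + ? = 75, so (2,3) = 17.
The remaining cell in column 2 is (3,2) = 75 − 46 = 29.
Column 3 needs 75; the known cells sum to 48, so (3,3) = 27.

23 21 31 / 33 25 17 / 19 29 27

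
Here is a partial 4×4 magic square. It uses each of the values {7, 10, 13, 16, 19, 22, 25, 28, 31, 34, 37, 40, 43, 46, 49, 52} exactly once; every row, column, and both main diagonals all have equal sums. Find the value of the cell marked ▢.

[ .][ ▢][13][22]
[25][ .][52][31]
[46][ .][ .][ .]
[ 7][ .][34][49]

The 16 entries sum to 472, so each line sums to 472/4 = 118.
Row 2: 25 + 52 + 31 + ? = 118, so (2,2) = 10.
Row 4: 7 + 34 + 49 + ? = 118, so (4,2) = 28.
Column 1: 25 + 46 + 7 + ? = 118, so (1,1) = 40.
Column 3: 13 + 52 + 34 + ? = 118, so (3,3) = 19.
The remaining cell in column 4 is (3,4) = 118 − 102 = 16.
The remaining cell in anti-diagonal is (3,2) = 118 − 81 = 37.
Row 1: 40 + 13 + 22 + ? = 118, so (1,2) = 43.

43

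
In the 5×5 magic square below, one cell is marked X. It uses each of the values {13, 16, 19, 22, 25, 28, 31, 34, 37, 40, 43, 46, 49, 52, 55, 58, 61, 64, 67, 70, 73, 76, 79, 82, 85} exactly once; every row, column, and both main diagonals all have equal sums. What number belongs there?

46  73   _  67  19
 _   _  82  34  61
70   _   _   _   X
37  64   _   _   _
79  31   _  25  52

28

The 25 entries sum to 1225, so each line sums to 1225/5 = 245.
The remaining cell in row 1 is (1,3) = 245 − 205 = 40.
Row 5 must total 245; the given cells sum to 187, so (5,3) = 58.
Column 1 must total 245; the given cells sum to 232, so (2,1) = 13.
Using anti-diagonal: 19 + 34 + 64 + 79 + ? → (3,3) = 245 − 196 = 49.
Row 2 needs 245; the known cells sum to 190, so (2,2) = 55.
Column 2 needs 245; the known cells sum to 223, so (3,2) = 22.
Column 3 must total 245; the given cells sum to 229, so (4,3) = 16.
Main diagonal: 46 + 55 + 49 + 52 + ? = 245, so (4,4) = 43.
The remaining cell in row 4 is (4,5) = 245 − 160 = 85.
From column 4, 245 − (67 + 34 + 43 + 25) gives (3,4) = 76.
Column 5 needs 245; the known cells sum to 217, so (3,5) = 28.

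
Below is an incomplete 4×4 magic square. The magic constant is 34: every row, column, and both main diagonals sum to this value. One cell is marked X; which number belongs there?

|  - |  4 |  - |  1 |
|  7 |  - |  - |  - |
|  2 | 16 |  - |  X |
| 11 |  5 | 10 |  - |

Using row 4: 11 + 5 + 10 + ? → (4,4) = 34 − 26 = 8.
From column 1, 34 − (7 + 2 + 11) gives (1,1) = 14.
The remaining cell in column 2 is (2,2) = 34 − 25 = 9.
From main diagonal, 34 − (14 + 9 + 8) gives (3,3) = 3.
The remaining cell in anti-diagonal is (2,3) = 34 − 28 = 6.
Row 1: 14 + 4 + 1 + ? = 34, so (1,3) = 15.
Row 2 must total 34; the given cells sum to 22, so (2,4) = 12.
Row 3 needs 34; the known cells sum to 21, so (3,4) = 13.

13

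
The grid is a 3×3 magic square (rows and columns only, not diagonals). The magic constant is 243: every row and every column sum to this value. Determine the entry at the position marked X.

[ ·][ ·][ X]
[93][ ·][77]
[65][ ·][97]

69

Row 2: 93 + 77 + ? = 243, so (2,2) = 73.
The remaining cell in row 3 is (3,2) = 243 − 162 = 81.
Column 1 needs 243; the known cells sum to 158, so (1,1) = 85.
Using column 2: 73 + 81 + ? → (1,2) = 243 − 154 = 89.
Column 3 must total 243; the given cells sum to 174, so (1,3) = 69.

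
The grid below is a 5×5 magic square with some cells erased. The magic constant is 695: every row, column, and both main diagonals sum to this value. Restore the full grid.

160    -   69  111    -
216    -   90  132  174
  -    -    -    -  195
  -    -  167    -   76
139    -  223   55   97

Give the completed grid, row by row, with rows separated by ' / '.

Row 2 needs 695; the known cells sum to 612, so (2,2) = 83.
Using row 5: 139 + 223 + 55 + 97 + ? → (5,2) = 695 − 514 = 181.
Column 3 must total 695; the given cells sum to 549, so (3,3) = 146.
From column 5, 695 − (174 + 195 + 76 + 97) gives (1,5) = 153.
The remaining cell in main diagonal is (4,4) = 695 − 486 = 209.
Anti-diagonal must total 695; the given cells sum to 570, so (4,2) = 125.
Using row 1: 160 + 69 + 111 + 153 + ? → (1,2) = 695 − 493 = 202.
Row 4 must total 695; the given cells sum to 577, so (4,1) = 118.
Using column 1: 160 + 216 + 118 + 139 + ? → (3,1) = 695 − 633 = 62.
Column 2 needs 695; the known cells sum to 591, so (3,2) = 104.
From column 4, 695 − (111 + 132 + 209 + 55) gives (3,4) = 188.

160 202 69 111 153 / 216 83 90 132 174 / 62 104 146 188 195 / 118 125 167 209 76 / 139 181 223 55 97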